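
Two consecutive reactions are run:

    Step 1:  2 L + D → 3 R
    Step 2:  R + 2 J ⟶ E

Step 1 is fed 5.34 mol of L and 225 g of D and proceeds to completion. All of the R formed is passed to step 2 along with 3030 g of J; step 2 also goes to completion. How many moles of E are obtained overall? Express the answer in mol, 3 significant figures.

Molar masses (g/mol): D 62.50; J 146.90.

Step 1:
n(L) = 5.340 mol
n(D) = 225.0 / 62.50 = 3.600 mol
n/ν for L = 5.340/2 = 2.670
n/ν for D = 3.600/1 = 3.600
Smallest n/ν is L → limiting reagent.
n(R) produced = (3/2) × 5.340 = 8.010 mol
Step 2:
n(R) available = 8.010 mol
n(J) = 3030 / 146.90 = 20.63 mol
n/ν for R = 8.010/1 = 8.010
n/ν for J = 20.63/2 = 10.32
Smallest n/ν is R → limiting reagent.
n(E) = (1/1) × 8.010 = 8.010 mol

8.01 mol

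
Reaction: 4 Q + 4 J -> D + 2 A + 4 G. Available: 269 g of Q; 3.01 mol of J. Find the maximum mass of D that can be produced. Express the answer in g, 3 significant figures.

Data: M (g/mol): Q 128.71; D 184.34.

n(Q) = 269.0 / 128.71 = 2.090 mol
n(J) = 3.010 mol
n/ν → Q: 0.5225, J: 0.7525; Q is limiting.
n(D) = (1/4) × 2.090 = 0.5225 mol
mass = 0.5225 × 184.34 = 96.32 g

96.3 g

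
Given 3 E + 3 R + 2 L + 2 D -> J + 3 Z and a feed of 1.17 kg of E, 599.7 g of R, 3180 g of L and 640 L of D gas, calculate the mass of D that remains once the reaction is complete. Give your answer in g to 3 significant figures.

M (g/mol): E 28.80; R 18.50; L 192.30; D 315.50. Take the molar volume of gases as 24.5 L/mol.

3020 g

n(E) = 1.170×1000 / 28.80 = 40.63 mol
n(R) = 599.7 / 18.50 = 32.42 mol
n(L) = 3180 / 192.30 = 16.54 mol
n(D) = 640.0 / 24.5 = 26.12 mol
n/ν for E = 40.63/3 = 13.54
n/ν for R = 32.42/3 = 10.81
n/ν for L = 16.54/2 = 8.270
n/ν for D = 26.12/2 = 13.06
Smallest n/ν is L → limiting reagent.
D consumed = (2/2) × 16.54 = 16.54 mol
D remaining = 26.12 − 16.54 = 9.580 mol
mass = 9.580 × 315.50 = 3022 g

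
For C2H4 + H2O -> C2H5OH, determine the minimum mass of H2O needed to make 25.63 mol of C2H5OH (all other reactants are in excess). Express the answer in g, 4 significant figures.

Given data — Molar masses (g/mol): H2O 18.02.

461.9 g

n(C2H5OH) = 25.63 mol
n(H2O) = (1/1) × 25.63 = 25.63 mol
mass = 25.63 × 18.02 = 461.9 g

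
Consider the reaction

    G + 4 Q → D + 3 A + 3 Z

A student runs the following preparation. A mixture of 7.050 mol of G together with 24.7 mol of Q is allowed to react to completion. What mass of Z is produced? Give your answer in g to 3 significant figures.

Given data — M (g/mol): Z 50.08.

928 g

n(G) = 7.050 mol
n(Q) = 24.70 mol
n/ν for G = 7.050/1 = 7.050
n/ν for Q = 24.70/4 = 6.175
Smallest n/ν is Q → limiting reagent.
n(Z) = (3/4) × 24.70 = 18.53 mol
mass = 18.53 × 50.08 = 928.0 g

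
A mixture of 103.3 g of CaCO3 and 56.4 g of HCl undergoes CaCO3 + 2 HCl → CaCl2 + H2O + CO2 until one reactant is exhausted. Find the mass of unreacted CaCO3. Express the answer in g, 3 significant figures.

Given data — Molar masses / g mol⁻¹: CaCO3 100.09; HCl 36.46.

n(CaCO3) = 103.3 / 100.09 = 1.032 mol
n(HCl) = 56.40 / 36.46 = 1.547 mol
n/ν for CaCO3 = 1.032/1 = 1.032
n/ν for HCl = 1.547/2 = 0.7735
Smallest n/ν is HCl → limiting reagent.
CaCO3 consumed = (1/2) × 1.547 = 0.7735 mol
CaCO3 remaining = 1.032 − 0.7735 = 0.2585 mol
mass = 0.2585 × 100.09 = 25.87 g

25.9 g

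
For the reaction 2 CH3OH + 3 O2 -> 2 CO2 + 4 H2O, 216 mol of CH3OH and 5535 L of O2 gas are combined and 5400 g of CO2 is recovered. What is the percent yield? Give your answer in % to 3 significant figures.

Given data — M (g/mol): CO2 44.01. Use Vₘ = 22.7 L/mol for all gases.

75.5 %

n(CH3OH) = 216.0 mol
n(O2) = 5535 / 22.7 = 243.8 mol
n/ν → CH3OH: 108.0, O2: 81.27; O2 is limiting.
theoretical n(CO2) = (2/3) × 243.8 = 162.5 mol → 7152 g
% yield = 5400 / 7152 × 100 = 75.50 %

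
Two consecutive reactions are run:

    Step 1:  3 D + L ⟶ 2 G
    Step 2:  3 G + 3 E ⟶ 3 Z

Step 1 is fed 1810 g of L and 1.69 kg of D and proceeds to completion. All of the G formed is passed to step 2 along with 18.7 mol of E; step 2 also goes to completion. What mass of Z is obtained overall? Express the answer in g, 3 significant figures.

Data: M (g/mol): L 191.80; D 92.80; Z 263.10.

Step 1:
n(L) = 1810 / 191.80 = 9.437 mol
n(D) = 1.690×1000 / 92.80 = 18.21 mol
n/ν for L = 9.437/1 = 9.437
n/ν for D = 18.21/3 = 6.070
Smallest n/ν is D → limiting reagent.
n(G) produced = (2/3) × 18.21 = 12.14 mol
Step 2:
n(G) available = 12.14 mol
n(E) = 18.70 mol
n/ν for G = 12.14/3 = 4.047
n/ν for E = 18.70/3 = 6.233
Smallest n/ν is G → limiting reagent.
n(Z) = (3/3) × 12.14 = 12.14 mol
mass = 12.14 × 263.10 = 3194 g

3190 g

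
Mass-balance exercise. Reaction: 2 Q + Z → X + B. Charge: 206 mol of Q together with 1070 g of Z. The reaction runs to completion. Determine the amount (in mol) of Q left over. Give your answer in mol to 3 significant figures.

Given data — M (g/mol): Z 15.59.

n(Q) = 206.0 mol
n(Z) = 1070 / 15.59 = 68.63 mol
n/ν for Q = 206.0/2 = 103.0
n/ν for Z = 68.63/1 = 68.63
Smallest n/ν is Z → limiting reagent.
Q consumed = (2/1) × 68.63 = 137.3 mol
Q remaining = 206.0 − 137.3 = 68.70 mol

68.7 mol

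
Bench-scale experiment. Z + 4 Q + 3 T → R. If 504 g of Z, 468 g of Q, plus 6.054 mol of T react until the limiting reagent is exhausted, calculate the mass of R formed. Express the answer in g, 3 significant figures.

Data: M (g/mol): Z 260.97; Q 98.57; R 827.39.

982 g

n(Z) = 504.0 / 260.97 = 1.931 mol
n(Q) = 468.0 / 98.57 = 4.748 mol
n(T) = 6.054 mol
n/ν for Z = 1.931/1 = 1.931
n/ν for Q = 4.748/4 = 1.187
n/ν for T = 6.054/3 = 2.018
Smallest n/ν is Q → limiting reagent.
n(R) = (1/4) × 4.748 = 1.187 mol
mass = 1.187 × 827.39 = 982.1 g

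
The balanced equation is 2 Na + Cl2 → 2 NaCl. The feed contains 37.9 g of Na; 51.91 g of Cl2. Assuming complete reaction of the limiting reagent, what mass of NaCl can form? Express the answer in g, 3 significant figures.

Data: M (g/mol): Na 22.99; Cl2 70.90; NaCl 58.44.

n(Na) = 37.90 / 22.99 = 1.649 mol
n(Cl2) = 51.91 / 70.90 = 0.7322 mol
n/ν for Na = 1.649/2 = 0.8245
n/ν for Cl2 = 0.7322/1 = 0.7322
Smallest n/ν is Cl2 → limiting reagent.
n(NaCl) = (2/1) × 0.7322 = 1.464 mol
mass = 1.464 × 58.44 = 85.56 g

85.6 g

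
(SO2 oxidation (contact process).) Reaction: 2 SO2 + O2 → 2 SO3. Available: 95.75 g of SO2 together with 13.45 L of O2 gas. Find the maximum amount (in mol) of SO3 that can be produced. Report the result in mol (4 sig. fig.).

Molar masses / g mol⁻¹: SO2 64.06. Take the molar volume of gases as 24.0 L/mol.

1.121 mol

n(SO2) = 95.75 / 64.06 = 1.495 mol
n(O2) = 13.45 / 24.0 = 0.5604 mol
n/ν for SO2 = 1.495/2 = 0.7475
n/ν for O2 = 0.5604/1 = 0.5604
Smallest n/ν is O2 → limiting reagent.
n(SO3) = (2/1) × 0.5604 = 1.121 mol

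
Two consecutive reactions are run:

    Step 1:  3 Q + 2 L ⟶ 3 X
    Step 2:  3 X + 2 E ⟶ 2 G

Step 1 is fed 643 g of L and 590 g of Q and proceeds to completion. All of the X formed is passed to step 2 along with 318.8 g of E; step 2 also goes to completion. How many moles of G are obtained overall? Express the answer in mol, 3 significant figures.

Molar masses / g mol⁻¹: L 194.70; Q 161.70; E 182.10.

1.75 mol

Step 1:
n(L) = 643.0 / 194.70 = 3.303 mol
n(Q) = 590.0 / 161.70 = 3.649 mol
n/ν for L = 3.303/2 = 1.652
n/ν for Q = 3.649/3 = 1.216
Smallest n/ν is Q → limiting reagent.
n(X) produced = (3/3) × 3.649 = 3.649 mol
Step 2:
n(X) available = 3.649 mol
n(E) = 318.8 / 182.10 = 1.751 mol
n/ν for X = 3.649/3 = 1.216
n/ν for E = 1.751/2 = 0.8755
Smallest n/ν is E → limiting reagent.
n(G) = (2/2) × 1.751 = 1.751 mol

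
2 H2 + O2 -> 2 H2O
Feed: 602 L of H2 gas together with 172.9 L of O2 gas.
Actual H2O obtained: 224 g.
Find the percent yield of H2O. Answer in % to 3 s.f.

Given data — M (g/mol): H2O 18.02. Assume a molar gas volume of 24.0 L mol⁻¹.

n(H2) = 602.0 / 24.0 = 25.08 mol
n(O2) = 172.9 / 24.0 = 7.204 mol
n/ν → H2: 12.54, O2: 7.204; O2 is limiting.
theoretical n(H2O) = (2/1) × 7.204 = 14.41 mol → 259.7 g
% yield = 224 / 259.7 × 100 = 86.25 %

86.3 %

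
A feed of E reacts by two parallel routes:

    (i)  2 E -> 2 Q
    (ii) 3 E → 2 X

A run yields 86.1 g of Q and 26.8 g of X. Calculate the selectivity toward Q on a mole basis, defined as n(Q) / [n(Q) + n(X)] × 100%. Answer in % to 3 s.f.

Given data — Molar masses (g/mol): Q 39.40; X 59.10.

82.8 %

n(Q) = 86.1 / 39.40 = 2.185 mol
n(X) = 26.8 / 59.10 = 0.4535 mol
selectivity = 2.185/(2.185+0.4535) × 100 = 82.81 %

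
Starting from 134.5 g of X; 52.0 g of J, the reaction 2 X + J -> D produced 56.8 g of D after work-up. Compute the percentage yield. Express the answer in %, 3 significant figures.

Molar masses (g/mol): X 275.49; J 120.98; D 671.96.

34.6 %

n(X) = 134.5 / 275.49 = 0.4882 mol
n(J) = 52.00 / 120.98 = 0.4298 mol
n/ν for X = 0.4882/2 = 0.2441
n/ν for J = 0.4298/1 = 0.4298
Smallest n/ν is X → limiting reagent.
theoretical n(D) = (1/2) × 0.4882 = 0.2441 mol → 164.0 g
% yield = 56.8 / 164.0 × 100 = 34.63 %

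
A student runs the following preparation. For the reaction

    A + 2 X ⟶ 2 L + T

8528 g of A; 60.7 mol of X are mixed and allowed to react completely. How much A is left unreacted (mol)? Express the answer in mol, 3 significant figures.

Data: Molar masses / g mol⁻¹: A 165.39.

21.2 mol

n(A) = 8528 / 165.39 = 51.56 mol
n(X) = 60.70 mol
n/ν → A: 51.56, X: 30.35; X is limiting.
A consumed = (1/2) × 60.70 = 30.35 mol
A remaining = 51.56 − 30.35 = 21.21 mol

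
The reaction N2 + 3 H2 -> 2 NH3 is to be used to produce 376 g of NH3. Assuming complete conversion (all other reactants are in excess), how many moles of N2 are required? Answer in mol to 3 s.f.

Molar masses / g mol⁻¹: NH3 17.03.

n(NH3) = 376 / 17.03 = 22.08 mol
n(N2) = (1/2) × 22.08 = 11.04 mol

11.0 mol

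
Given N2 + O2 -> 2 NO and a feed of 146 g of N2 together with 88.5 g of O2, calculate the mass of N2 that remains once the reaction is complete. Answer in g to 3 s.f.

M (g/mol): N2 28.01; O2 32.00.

68.5 g

n(N2) = 146.0 / 28.01 = 5.212 mol
n(O2) = 88.50 / 32.00 = 2.766 mol
n/ν for N2 = 5.212/1 = 5.212
n/ν for O2 = 2.766/1 = 2.766
Smallest n/ν is O2 → limiting reagent.
N2 consumed = (1/1) × 2.766 = 2.766 mol
N2 remaining = 5.212 − 2.766 = 2.446 mol
mass = 2.446 × 28.01 = 68.51 g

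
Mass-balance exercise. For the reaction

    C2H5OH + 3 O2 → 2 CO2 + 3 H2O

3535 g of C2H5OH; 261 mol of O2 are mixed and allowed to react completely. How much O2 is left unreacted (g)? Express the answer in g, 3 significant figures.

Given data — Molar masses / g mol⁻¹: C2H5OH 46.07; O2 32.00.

986 g

n(C2H5OH) = 3535 / 46.07 = 76.73 mol
n(O2) = 261.0 mol
n/ν for C2H5OH = 76.73/1 = 76.73
n/ν for O2 = 261.0/3 = 87.00
Smallest n/ν is C2H5OH → limiting reagent.
O2 consumed = (3/1) × 76.73 = 230.2 mol
O2 remaining = 261.0 − 230.2 = 30.80 mol
mass = 30.80 × 32.00 = 985.6 g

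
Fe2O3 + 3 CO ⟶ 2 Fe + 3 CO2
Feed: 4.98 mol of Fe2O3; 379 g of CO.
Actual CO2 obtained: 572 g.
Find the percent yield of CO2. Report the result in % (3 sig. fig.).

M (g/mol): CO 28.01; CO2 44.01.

96.1 %

n(Fe2O3) = 4.980 mol
n(CO) = 379.0 / 28.01 = 13.53 mol
n/ν → Fe2O3: 4.980, CO: 4.510; CO is limiting.
theoretical n(CO2) = (3/3) × 13.53 = 13.53 mol → 595.5 g
% yield = 572 / 595.5 × 100 = 96.05 %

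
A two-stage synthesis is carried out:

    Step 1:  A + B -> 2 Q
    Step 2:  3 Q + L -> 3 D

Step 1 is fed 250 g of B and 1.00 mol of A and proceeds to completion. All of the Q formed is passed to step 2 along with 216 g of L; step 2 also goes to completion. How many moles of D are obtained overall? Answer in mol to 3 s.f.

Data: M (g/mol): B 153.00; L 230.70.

2.00 mol

Step 1:
n(B) = 250.0 / 153.00 = 1.634 mol
n(A) = 1.000 mol
n/ν for B = 1.634/1 = 1.634
n/ν for A = 1.000/1 = 1.000
Smallest n/ν is A → limiting reagent.
n(Q) produced = (2/1) × 1.000 = 2.000 mol
Step 2:
n(Q) available = 2.000 mol
n(L) = 216.0 / 230.70 = 0.9363 mol
n/ν for Q = 2.000/3 = 0.6667
n/ν for L = 0.9363/1 = 0.9363
Smallest n/ν is Q → limiting reagent.
n(D) = (3/3) × 2.000 = 2.000 mol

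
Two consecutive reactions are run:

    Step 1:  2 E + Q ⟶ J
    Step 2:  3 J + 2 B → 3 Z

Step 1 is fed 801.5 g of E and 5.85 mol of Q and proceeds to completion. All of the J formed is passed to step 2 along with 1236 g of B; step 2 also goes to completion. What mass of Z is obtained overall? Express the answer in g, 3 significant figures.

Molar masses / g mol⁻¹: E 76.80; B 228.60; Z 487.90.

2550 g

Step 1:
n(E) = 801.5 / 76.80 = 10.44 mol
n(Q) = 5.850 mol
n/ν for E = 10.44/2 = 5.220
n/ν for Q = 5.850/1 = 5.850
Smallest n/ν is E → limiting reagent.
n(J) produced = (1/2) × 10.44 = 5.220 mol
Step 2:
n(J) available = 5.220 mol
n(B) = 1236 / 228.60 = 5.407 mol
n/ν for J = 5.220/3 = 1.740
n/ν for B = 5.407/2 = 2.704
Smallest n/ν is J → limiting reagent.
n(Z) = (3/3) × 5.220 = 5.220 mol
mass = 5.220 × 487.90 = 2547 g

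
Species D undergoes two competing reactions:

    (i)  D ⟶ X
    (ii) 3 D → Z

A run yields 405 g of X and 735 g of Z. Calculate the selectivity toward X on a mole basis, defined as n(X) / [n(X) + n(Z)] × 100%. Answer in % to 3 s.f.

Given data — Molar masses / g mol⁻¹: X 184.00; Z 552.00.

62.3 %

n(X) = 405 / 184.00 = 2.201 mol
n(Z) = 735 / 552.00 = 1.332 mol
selectivity = 2.201/(2.201+1.332) × 100 = 62.30 %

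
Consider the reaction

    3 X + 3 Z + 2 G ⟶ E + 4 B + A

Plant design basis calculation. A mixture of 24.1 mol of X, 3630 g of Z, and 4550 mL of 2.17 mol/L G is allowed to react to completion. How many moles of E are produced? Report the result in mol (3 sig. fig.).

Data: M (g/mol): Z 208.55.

n(X) = 24.10 mol
n(Z) = 3630 / 208.55 = 17.41 mol
n(G) = 2.17 × 4550/1000 = 9.874 mol
n/ν → X: 8.033, Z: 5.803, G: 4.937; G is limiting.
n(E) = (1/2) × 9.874 = 4.937 mol

4.94 mol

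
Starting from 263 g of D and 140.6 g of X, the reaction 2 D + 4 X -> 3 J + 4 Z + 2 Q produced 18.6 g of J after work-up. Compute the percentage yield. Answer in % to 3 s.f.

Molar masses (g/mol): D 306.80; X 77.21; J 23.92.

60.5 %

n(D) = 263.0 / 306.80 = 0.8572 mol
n(X) = 140.6 / 77.21 = 1.821 mol
n/ν for D = 0.8572/2 = 0.4286
n/ν for X = 1.821/4 = 0.4553
Smallest n/ν is D → limiting reagent.
theoretical n(J) = (3/2) × 0.8572 = 1.286 mol → 30.76 g
% yield = 18.6 / 30.76 × 100 = 60.47 %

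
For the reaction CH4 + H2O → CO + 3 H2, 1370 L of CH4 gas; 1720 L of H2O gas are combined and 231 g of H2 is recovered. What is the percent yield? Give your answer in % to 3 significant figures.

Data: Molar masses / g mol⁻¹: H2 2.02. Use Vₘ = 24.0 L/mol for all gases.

66.8 %

n(CH4) = 1370 / 24.0 = 57.08 mol
n(H2O) = 1720 / 24.0 = 71.67 mol
n/ν for CH4 = 57.08/1 = 57.08
n/ν for H2O = 71.67/1 = 71.67
Smallest n/ν is CH4 → limiting reagent.
theoretical n(H2) = (3/1) × 57.08 = 171.2 mol → 345.8 g
% yield = 231 / 345.8 × 100 = 66.80 %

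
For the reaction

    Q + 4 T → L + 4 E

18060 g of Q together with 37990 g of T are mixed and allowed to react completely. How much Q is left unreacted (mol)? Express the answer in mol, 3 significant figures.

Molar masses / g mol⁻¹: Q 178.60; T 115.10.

n(Q) = 18060 / 178.60 = 101.1 mol
n(T) = 37990 / 115.10 = 330.1 mol
n/ν → Q: 101.1, T: 82.53; T is limiting.
Q consumed = (1/4) × 330.1 = 82.53 mol
Q remaining = 101.1 − 82.53 = 18.57 mol

18.6 mol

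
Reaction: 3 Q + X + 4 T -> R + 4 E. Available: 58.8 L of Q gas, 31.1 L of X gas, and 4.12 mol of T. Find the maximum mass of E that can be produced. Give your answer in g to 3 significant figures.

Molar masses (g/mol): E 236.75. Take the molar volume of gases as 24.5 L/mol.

n(Q) = 58.80 / 24.5 = 2.400 mol
n(X) = 31.10 / 24.5 = 1.269 mol
n(T) = 4.120 mol
n/ν for Q = 2.400/3 = 0.8000
n/ν for X = 1.269/1 = 1.269
n/ν for T = 4.120/4 = 1.030
Smallest n/ν is Q → limiting reagent.
n(E) = (4/3) × 2.400 = 3.200 mol
mass = 3.200 × 236.75 = 757.6 g

758 g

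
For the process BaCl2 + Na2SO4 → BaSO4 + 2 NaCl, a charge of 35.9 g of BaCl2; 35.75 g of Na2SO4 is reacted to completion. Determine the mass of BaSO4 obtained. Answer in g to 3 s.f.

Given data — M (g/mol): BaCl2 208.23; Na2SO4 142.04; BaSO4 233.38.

40.2 g

n(BaCl2) = 35.90 / 208.23 = 0.1724 mol
n(Na2SO4) = 35.75 / 142.04 = 0.2517 mol
n/ν for BaCl2 = 0.1724/1 = 0.1724
n/ν for Na2SO4 = 0.2517/1 = 0.2517
Smallest n/ν is BaCl2 → limiting reagent.
n(BaSO4) = (1/1) × 0.1724 = 0.1724 mol
mass = 0.1724 × 233.38 = 40.23 g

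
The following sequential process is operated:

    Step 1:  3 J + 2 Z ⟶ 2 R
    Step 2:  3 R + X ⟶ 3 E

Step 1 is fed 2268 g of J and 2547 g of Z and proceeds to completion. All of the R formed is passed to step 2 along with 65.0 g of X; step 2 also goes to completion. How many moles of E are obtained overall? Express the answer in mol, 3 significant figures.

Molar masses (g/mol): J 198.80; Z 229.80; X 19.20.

7.61 mol

Step 1:
n(J) = 2268 / 198.80 = 11.41 mol
n(Z) = 2547 / 229.80 = 11.08 mol
n/ν for J = 11.41/3 = 3.803
n/ν for Z = 11.08/2 = 5.540
Smallest n/ν is J → limiting reagent.
n(R) produced = (2/3) × 11.41 = 7.607 mol
Step 2:
n(R) available = 7.607 mol
n(X) = 65.00 / 19.20 = 3.385 mol
n/ν for R = 7.607/3 = 2.536
n/ν for X = 3.385/1 = 3.385
Smallest n/ν is R → limiting reagent.
n(E) = (3/3) × 7.607 = 7.607 mol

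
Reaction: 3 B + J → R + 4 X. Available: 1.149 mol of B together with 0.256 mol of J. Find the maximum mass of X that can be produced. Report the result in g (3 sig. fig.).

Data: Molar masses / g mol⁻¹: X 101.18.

n(B) = 1.149 mol
n(J) = 0.2560 mol
n/ν for B = 1.149/3 = 0.3830
n/ν for J = 0.2560/1 = 0.2560
Smallest n/ν is J → limiting reagent.
n(X) = (4/1) × 0.2560 = 1.024 mol
mass = 1.024 × 101.18 = 103.6 g

104 g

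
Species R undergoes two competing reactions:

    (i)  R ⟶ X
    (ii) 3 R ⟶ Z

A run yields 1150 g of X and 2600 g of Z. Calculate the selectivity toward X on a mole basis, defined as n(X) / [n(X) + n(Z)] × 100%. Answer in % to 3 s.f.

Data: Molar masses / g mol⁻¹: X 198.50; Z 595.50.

57.0 %

n(X) = 1150 / 198.50 = 5.793 mol
n(Z) = 2600 / 595.50 = 4.366 mol
selectivity = 5.793/(5.793+4.366) × 100 = 57.02 %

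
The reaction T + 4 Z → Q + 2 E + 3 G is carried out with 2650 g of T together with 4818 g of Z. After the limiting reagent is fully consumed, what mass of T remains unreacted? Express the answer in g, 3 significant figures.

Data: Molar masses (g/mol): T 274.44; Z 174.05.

751 g

n(T) = 2650 / 274.44 = 9.656 mol
n(Z) = 4818 / 174.05 = 27.68 mol
n/ν → T: 9.656, Z: 6.920; Z is limiting.
T consumed = (1/4) × 27.68 = 6.920 mol
T remaining = 9.656 − 6.920 = 2.736 mol
mass = 2.736 × 274.44 = 750.9 g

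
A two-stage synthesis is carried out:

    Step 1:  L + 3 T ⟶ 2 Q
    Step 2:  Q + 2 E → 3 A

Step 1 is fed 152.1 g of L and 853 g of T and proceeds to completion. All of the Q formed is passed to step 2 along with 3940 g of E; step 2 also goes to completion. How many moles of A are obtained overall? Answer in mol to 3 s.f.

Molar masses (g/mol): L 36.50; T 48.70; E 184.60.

Step 1:
n(L) = 152.1 / 36.50 = 4.167 mol
n(T) = 853.0 / 48.70 = 17.52 mol
n/ν for L = 4.167/1 = 4.167
n/ν for T = 17.52/3 = 5.840
Smallest n/ν is L → limiting reagent.
n(Q) produced = (2/1) × 4.167 = 8.334 mol
Step 2:
n(Q) available = 8.334 mol
n(E) = 3940 / 184.60 = 21.34 mol
n/ν for Q = 8.334/1 = 8.334
n/ν for E = 21.34/2 = 10.67
Smallest n/ν is Q → limiting reagent.
n(A) = (3/1) × 8.334 = 25.00 mol

25.0 mol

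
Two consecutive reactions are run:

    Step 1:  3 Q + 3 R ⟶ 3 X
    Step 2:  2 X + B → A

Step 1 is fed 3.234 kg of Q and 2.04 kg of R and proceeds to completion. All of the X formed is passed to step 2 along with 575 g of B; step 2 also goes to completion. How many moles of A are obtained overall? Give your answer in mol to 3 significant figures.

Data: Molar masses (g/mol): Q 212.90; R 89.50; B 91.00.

6.32 mol

Step 1:
n(Q) = 3.234×1000 / 212.90 = 15.19 mol
n(R) = 2.040×1000 / 89.50 = 22.79 mol
n/ν for Q = 15.19/3 = 5.063
n/ν for R = 22.79/3 = 7.597
Smallest n/ν is Q → limiting reagent.
n(X) produced = (3/3) × 15.19 = 15.19 mol
Step 2:
n(X) available = 15.19 mol
n(B) = 575.0 / 91.00 = 6.319 mol
n/ν for X = 15.19/2 = 7.595
n/ν for B = 6.319/1 = 6.319
Smallest n/ν is B → limiting reagent.
n(A) = (1/1) × 6.319 = 6.319 mol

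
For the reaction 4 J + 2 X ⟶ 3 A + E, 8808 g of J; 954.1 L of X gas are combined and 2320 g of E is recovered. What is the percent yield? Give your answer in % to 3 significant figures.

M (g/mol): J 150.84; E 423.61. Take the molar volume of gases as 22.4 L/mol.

37.5 %

n(J) = 8808 / 150.84 = 58.39 mol
n(X) = 954.1 / 22.4 = 42.59 mol
n/ν for J = 58.39/4 = 14.60
n/ν for X = 42.59/2 = 21.30
Smallest n/ν is J → limiting reagent.
theoretical n(E) = (1/4) × 58.39 = 14.60 mol → 6185 g
% yield = 2320 / 6185 × 100 = 37.51 %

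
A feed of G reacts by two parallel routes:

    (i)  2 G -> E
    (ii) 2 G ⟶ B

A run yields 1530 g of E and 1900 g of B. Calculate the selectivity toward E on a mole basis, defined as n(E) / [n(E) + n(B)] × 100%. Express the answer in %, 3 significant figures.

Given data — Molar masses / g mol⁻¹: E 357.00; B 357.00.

44.6 %

n(E) = 1530 / 357.00 = 4.286 mol
n(B) = 1900 / 357.00 = 5.322 mol
selectivity = 4.286/(4.286+5.322) × 100 = 44.61 %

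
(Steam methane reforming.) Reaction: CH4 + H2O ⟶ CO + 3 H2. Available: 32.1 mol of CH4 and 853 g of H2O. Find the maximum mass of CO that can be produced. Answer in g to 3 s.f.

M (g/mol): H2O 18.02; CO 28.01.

899 g

n(CH4) = 32.10 mol
n(H2O) = 853.0 / 18.02 = 47.34 mol
n/ν for CH4 = 32.10/1 = 32.10
n/ν for H2O = 47.34/1 = 47.34
Smallest n/ν is CH4 → limiting reagent.
n(CO) = (1/1) × 32.10 = 32.10 mol
mass = 32.10 × 28.01 = 899.1 g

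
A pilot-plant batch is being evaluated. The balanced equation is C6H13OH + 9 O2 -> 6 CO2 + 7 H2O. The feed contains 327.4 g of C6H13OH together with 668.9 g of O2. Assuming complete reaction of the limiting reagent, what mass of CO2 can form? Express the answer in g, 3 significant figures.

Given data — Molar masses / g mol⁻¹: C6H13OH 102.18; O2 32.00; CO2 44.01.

613 g

n(C6H13OH) = 327.4 / 102.18 = 3.204 mol
n(O2) = 668.9 / 32.00 = 20.90 mol
n/ν for C6H13OH = 3.204/1 = 3.204
n/ν for O2 = 20.90/9 = 2.322
Smallest n/ν is O2 → limiting reagent.
n(CO2) = (6/9) × 20.90 = 13.93 mol
mass = 13.93 × 44.01 = 613.1 g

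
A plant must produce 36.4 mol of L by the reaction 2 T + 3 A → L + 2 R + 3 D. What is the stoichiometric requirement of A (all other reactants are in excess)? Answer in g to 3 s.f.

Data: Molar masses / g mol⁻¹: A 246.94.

27000 g

n(L) = 36.40 mol
n(A) = (3/1) × 36.40 = 109.2 mol
mass = 109.2 × 246.94 = 26970 g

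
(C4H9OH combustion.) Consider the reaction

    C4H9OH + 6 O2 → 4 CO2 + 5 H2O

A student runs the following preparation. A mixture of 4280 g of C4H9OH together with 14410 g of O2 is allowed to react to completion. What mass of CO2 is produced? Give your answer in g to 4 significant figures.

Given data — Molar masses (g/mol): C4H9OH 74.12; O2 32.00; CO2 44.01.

10170 g

n(C4H9OH) = 4280 / 74.12 = 57.74 mol
n(O2) = 14410 / 32.00 = 450.3 mol
n/ν for C4H9OH = 57.74/1 = 57.74
n/ν for O2 = 450.3/6 = 75.05
Smallest n/ν is C4H9OH → limiting reagent.
n(CO2) = (4/1) × 57.74 = 231.0 mol
mass = 231.0 × 44.01 = 10170 g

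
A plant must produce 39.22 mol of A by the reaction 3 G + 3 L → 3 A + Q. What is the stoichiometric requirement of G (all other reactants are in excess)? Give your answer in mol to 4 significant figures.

39.22 mol

n(A) = 39.22 mol
n(G) = (3/3) × 39.22 = 39.22 mol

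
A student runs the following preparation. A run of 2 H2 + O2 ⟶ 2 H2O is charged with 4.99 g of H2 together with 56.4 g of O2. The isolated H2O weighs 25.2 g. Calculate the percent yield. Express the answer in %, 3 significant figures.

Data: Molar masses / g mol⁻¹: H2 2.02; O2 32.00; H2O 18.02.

56.6 %

n(H2) = 4.990 / 2.02 = 2.470 mol
n(O2) = 56.40 / 32.00 = 1.763 mol
n/ν for H2 = 2.470/2 = 1.235
n/ν for O2 = 1.763/1 = 1.763
Smallest n/ν is H2 → limiting reagent.
theoretical n(H2O) = (2/2) × 2.470 = 2.470 mol → 44.51 g
% yield = 25.2 / 44.51 × 100 = 56.62 %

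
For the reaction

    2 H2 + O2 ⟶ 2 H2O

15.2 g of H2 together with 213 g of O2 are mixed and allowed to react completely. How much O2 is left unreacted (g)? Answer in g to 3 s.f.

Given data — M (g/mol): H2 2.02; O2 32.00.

92.6 g

n(H2) = 15.20 / 2.02 = 7.525 mol
n(O2) = 213.0 / 32.00 = 6.656 mol
n/ν → H2: 3.763, O2: 6.656; H2 is limiting.
O2 consumed = (1/2) × 7.525 = 3.763 mol
O2 remaining = 6.656 − 3.763 = 2.893 mol
mass = 2.893 × 32.00 = 92.58 g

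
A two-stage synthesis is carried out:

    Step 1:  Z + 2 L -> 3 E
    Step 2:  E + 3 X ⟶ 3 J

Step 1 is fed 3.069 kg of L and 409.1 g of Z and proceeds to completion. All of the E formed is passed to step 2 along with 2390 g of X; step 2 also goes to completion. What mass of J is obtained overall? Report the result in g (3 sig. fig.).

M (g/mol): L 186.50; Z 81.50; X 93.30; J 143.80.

3680 g

Step 1:
n(L) = 3.069×1000 / 186.50 = 16.46 mol
n(Z) = 409.1 / 81.50 = 5.020 mol
n/ν → L: 8.230, Z: 5.020; Z is limiting.
n(E) produced = (3/1) × 5.020 = 15.06 mol
Step 2:
n(E) available = 15.06 mol
n(X) = 2390 / 93.30 = 25.62 mol
n/ν → E: 15.06, X: 8.540; X is limiting.
n(J) = (3/3) × 25.62 = 25.62 mol
mass = 25.62 × 143.80 = 3684 g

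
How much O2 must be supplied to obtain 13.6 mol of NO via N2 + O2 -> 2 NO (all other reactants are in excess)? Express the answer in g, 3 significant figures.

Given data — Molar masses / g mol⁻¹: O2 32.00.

218 g

n(NO) = 13.60 mol
n(O2) = (1/2) × 13.60 = 6.800 mol
mass = 6.800 × 32.00 = 217.6 g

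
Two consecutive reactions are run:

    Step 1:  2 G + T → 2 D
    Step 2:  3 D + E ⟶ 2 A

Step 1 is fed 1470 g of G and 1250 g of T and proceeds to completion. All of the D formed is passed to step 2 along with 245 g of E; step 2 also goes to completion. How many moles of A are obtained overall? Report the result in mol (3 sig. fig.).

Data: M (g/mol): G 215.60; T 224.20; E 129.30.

3.79 mol

Step 1:
n(G) = 1470 / 215.60 = 6.818 mol
n(T) = 1250 / 224.20 = 5.575 mol
n/ν for G = 6.818/2 = 3.409
n/ν for T = 5.575/1 = 5.575
Smallest n/ν is G → limiting reagent.
n(D) produced = (2/2) × 6.818 = 6.818 mol
Step 2:
n(D) available = 6.818 mol
n(E) = 245.0 / 129.30 = 1.895 mol
n/ν for D = 6.818/3 = 2.273
n/ν for E = 1.895/1 = 1.895
Smallest n/ν is E → limiting reagent.
n(A) = (2/1) × 1.895 = 3.790 mol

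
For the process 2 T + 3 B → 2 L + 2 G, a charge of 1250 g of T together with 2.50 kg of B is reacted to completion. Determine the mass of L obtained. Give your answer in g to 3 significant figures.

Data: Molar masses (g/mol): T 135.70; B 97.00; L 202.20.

1860 g

n(T) = 1250 / 135.70 = 9.211 mol
n(B) = 2.500×1000 / 97.00 = 25.77 mol
n/ν for T = 9.211/2 = 4.606
n/ν for B = 25.77/3 = 8.590
Smallest n/ν is T → limiting reagent.
n(L) = (2/2) × 9.211 = 9.211 mol
mass = 9.211 × 202.20 = 1862 g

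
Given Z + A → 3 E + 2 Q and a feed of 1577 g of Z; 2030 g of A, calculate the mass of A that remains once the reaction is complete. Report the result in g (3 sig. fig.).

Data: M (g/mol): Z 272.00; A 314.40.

n(Z) = 1577 / 272.00 = 5.798 mol
n(A) = 2030 / 314.40 = 6.457 mol
n/ν for Z = 5.798/1 = 5.798
n/ν for A = 6.457/1 = 6.457
Smallest n/ν is Z → limiting reagent.
A consumed = (1/1) × 5.798 = 5.798 mol
A remaining = 6.457 − 5.798 = 0.6590 mol
mass = 0.6590 × 314.40 = 207.2 g

207 g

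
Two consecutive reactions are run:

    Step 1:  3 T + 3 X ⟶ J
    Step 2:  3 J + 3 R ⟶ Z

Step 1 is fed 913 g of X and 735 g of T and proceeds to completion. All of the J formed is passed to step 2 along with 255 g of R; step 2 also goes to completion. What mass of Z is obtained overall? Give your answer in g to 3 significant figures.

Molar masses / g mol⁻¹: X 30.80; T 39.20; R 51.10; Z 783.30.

1300 g

Step 1:
n(X) = 913.0 / 30.80 = 29.64 mol
n(T) = 735.0 / 39.20 = 18.75 mol
n/ν for X = 29.64/3 = 9.880
n/ν for T = 18.75/3 = 6.250
Smallest n/ν is T → limiting reagent.
n(J) produced = (1/3) × 18.75 = 6.250 mol
Step 2:
n(J) available = 6.250 mol
n(R) = 255.0 / 51.10 = 4.990 mol
n/ν for J = 6.250/3 = 2.083
n/ν for R = 4.990/3 = 1.663
Smallest n/ν is R → limiting reagent.
n(Z) = (1/3) × 4.990 = 1.663 mol
mass = 1.663 × 783.30 = 1303 g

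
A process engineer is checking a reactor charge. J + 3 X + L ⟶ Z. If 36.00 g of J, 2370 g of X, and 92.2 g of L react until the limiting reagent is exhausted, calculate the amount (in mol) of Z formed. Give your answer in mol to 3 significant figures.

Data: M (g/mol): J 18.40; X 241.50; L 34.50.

n(J) = 36.00 / 18.40 = 1.957 mol
n(X) = 2370 / 241.50 = 9.814 mol
n(L) = 92.20 / 34.50 = 2.672 mol
n/ν → J: 1.957, X: 3.271, L: 2.672; J is limiting.
n(Z) = (1/1) × 1.957 = 1.957 mol

1.96 mol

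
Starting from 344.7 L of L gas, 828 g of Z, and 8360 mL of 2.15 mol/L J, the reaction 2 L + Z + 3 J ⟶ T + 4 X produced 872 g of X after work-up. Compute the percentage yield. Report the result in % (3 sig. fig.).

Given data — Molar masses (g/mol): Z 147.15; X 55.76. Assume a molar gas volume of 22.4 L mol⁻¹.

69.5 %

n(L) = 344.7 / 22.4 = 15.39 mol
n(Z) = 828.0 / 147.15 = 5.627 mol
n(J) = 2.15 × 8360/1000 = 17.97 mol
n/ν → L: 7.695, Z: 5.627, J: 5.990; Z is limiting.
theoretical n(X) = (4/1) × 5.627 = 22.51 mol → 1255 g
% yield = 872 / 1255 × 100 = 69.48 %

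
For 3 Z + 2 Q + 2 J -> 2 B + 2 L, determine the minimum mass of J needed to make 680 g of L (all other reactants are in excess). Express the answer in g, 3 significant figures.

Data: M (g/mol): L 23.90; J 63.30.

1800 g

n(L) = 680 / 23.90 = 28.45 mol
n(J) = (2/2) × 28.45 = 28.45 mol
mass = 28.45 × 63.30 = 1801 g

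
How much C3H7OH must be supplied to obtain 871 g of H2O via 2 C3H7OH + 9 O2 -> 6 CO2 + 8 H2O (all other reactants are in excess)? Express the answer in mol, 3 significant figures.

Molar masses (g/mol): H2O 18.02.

n(H2O) = 871 / 18.02 = 48.34 mol
n(C3H7OH) = (2/8) × 48.34 = 12.09 mol

12.1 mol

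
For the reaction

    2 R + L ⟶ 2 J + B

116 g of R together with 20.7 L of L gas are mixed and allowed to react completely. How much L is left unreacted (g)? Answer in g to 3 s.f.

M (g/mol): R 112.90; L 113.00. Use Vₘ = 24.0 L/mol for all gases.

39.4 g

n(R) = 116.0 / 112.90 = 1.027 mol
n(L) = 20.70 / 24.0 = 0.8625 mol
n/ν for R = 1.027/2 = 0.5135
n/ν for L = 0.8625/1 = 0.8625
Smallest n/ν is R → limiting reagent.
L consumed = (1/2) × 1.027 = 0.5135 mol
L remaining = 0.8625 − 0.5135 = 0.3490 mol
mass = 0.3490 × 113.00 = 39.44 g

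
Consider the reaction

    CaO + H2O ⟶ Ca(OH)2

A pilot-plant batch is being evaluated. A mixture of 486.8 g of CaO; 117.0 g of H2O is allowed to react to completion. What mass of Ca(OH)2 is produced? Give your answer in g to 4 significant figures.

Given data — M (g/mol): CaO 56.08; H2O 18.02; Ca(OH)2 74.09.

n(CaO) = 486.8 / 56.08 = 8.680 mol
n(H2O) = 117.0 / 18.02 = 6.493 mol
n/ν for CaO = 8.680/1 = 8.680
n/ν for H2O = 6.493/1 = 6.493
Smallest n/ν is H2O → limiting reagent.
n(Ca(OH)2) = (1/1) × 6.493 = 6.493 mol
mass = 6.493 × 74.09 = 481.1 g

481.1 g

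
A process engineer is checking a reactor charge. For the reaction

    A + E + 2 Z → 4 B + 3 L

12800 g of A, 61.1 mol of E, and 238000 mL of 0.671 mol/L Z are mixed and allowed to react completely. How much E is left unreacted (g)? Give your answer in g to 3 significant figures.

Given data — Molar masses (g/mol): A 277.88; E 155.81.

2340 g

n(A) = 12800 / 277.88 = 46.06 mol
n(E) = 61.10 mol
n(Z) = 0.671 × 238000/1000 = 159.7 mol
n/ν → A: 46.06, E: 61.10, Z: 79.85; A is limiting.
E consumed = (1/1) × 46.06 = 46.06 mol
E remaining = 61.10 − 46.06 = 15.04 mol
mass = 15.04 × 155.81 = 2343 g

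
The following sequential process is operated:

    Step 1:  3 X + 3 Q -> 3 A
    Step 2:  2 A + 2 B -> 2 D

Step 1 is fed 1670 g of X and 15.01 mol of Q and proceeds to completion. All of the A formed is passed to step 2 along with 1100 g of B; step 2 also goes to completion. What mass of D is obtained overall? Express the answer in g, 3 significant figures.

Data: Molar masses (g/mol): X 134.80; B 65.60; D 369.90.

Step 1:
n(X) = 1670 / 134.80 = 12.39 mol
n(Q) = 15.01 mol
n/ν → X: 4.130, Q: 5.003; X is limiting.
n(A) produced = (3/3) × 12.39 = 12.39 mol
Step 2:
n(A) available = 12.39 mol
n(B) = 1100 / 65.60 = 16.77 mol
n/ν → A: 6.195, B: 8.385; A is limiting.
n(D) = (2/2) × 12.39 = 12.39 mol
mass = 12.39 × 369.90 = 4583 g

4580 g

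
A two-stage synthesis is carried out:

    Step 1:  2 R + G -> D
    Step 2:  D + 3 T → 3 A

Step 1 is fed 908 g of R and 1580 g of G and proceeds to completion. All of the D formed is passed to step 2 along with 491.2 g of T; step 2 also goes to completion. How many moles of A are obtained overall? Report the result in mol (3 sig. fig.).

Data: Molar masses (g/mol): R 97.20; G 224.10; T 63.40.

7.75 mol

Step 1:
n(R) = 908.0 / 97.20 = 9.342 mol
n(G) = 1580 / 224.10 = 7.050 mol
n/ν for R = 9.342/2 = 4.671
n/ν for G = 7.050/1 = 7.050
Smallest n/ν is R → limiting reagent.
n(D) produced = (1/2) × 9.342 = 4.671 mol
Step 2:
n(D) available = 4.671 mol
n(T) = 491.2 / 63.40 = 7.748 mol
n/ν for D = 4.671/1 = 4.671
n/ν for T = 7.748/3 = 2.583
Smallest n/ν is T → limiting reagent.
n(A) = (3/3) × 7.748 = 7.748 mol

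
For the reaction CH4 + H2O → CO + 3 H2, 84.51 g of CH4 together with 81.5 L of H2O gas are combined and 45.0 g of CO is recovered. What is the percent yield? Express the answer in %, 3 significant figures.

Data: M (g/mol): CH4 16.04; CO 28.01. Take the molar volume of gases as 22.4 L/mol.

44.2 %

n(CH4) = 84.51 / 16.04 = 5.269 mol
n(H2O) = 81.50 / 22.4 = 3.638 mol
n/ν for CH4 = 5.269/1 = 5.269
n/ν for H2O = 3.638/1 = 3.638
Smallest n/ν is H2O → limiting reagent.
theoretical n(CO) = (1/1) × 3.638 = 3.638 mol → 101.9 g
% yield = 45.0 / 101.9 × 100 = 44.16 %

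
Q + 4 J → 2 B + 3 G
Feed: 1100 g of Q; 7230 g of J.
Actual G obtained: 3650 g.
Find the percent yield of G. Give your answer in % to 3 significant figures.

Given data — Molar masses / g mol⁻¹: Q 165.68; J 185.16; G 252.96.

72.4 %

n(Q) = 1100 / 165.68 = 6.639 mol
n(J) = 7230 / 185.16 = 39.05 mol
n/ν for Q = 6.639/1 = 6.639
n/ν for J = 39.05/4 = 9.763
Smallest n/ν is Q → limiting reagent.
theoretical n(G) = (3/1) × 6.639 = 19.92 mol → 5039 g
% yield = 3650 / 5039 × 100 = 72.44 %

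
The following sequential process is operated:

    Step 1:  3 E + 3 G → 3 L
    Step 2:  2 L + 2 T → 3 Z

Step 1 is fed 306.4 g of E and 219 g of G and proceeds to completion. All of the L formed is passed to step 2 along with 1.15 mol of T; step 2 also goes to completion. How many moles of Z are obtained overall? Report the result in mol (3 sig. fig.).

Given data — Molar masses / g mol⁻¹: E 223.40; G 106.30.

1.73 mol

Step 1:
n(E) = 306.4 / 223.40 = 1.372 mol
n(G) = 219.0 / 106.30 = 2.060 mol
n/ν → E: 0.4573, G: 0.6867; E is limiting.
n(L) produced = (3/3) × 1.372 = 1.372 mol
Step 2:
n(L) available = 1.372 mol
n(T) = 1.150 mol
n/ν → L: 0.6860, T: 0.5750; T is limiting.
n(Z) = (3/2) × 1.150 = 1.725 mol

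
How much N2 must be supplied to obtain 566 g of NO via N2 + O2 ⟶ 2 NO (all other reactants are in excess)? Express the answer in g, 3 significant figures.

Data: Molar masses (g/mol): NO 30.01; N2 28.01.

264 g

n(NO) = 566 / 30.01 = 18.86 mol
n(N2) = (1/2) × 18.86 = 9.430 mol
mass = 9.430 × 28.01 = 264.1 g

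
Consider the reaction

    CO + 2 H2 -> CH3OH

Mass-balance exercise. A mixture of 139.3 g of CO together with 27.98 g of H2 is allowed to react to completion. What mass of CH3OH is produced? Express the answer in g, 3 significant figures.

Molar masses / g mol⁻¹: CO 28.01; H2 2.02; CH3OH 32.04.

159 g

n(CO) = 139.3 / 28.01 = 4.973 mol
n(H2) = 27.98 / 2.02 = 13.85 mol
n/ν → CO: 4.973, H2: 6.925; CO is limiting.
n(CH3OH) = (1/1) × 4.973 = 4.973 mol
mass = 4.973 × 32.04 = 159.3 g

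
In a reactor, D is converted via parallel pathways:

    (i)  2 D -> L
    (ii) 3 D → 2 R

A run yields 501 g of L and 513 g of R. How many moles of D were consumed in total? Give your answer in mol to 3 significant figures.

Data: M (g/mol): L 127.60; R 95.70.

15.9 mol

n(L) = 501 / 127.60 = 3.926 mol
n(R) = 513 / 95.70 = 5.361 mol
n(D) via (i) = (2/1)×3.926 = 7.852 mol
n(D) via (ii) = (3/2)×5.361 = 8.042 mol
total n(D) = 7.852 + 8.042 = 15.89 mol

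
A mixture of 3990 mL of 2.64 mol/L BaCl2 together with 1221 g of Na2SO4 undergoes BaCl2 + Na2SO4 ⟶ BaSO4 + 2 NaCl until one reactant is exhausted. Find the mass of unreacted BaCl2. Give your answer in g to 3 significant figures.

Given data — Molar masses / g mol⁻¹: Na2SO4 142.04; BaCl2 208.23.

n(BaCl2) = 2.64 × 3990/1000 = 10.53 mol
n(Na2SO4) = 1221 / 142.04 = 8.596 mol
n/ν for BaCl2 = 10.53/1 = 10.53
n/ν for Na2SO4 = 8.596/1 = 8.596
Smallest n/ν is Na2SO4 → limiting reagent.
BaCl2 consumed = (1/1) × 8.596 = 8.596 mol
BaCl2 remaining = 10.53 − 8.596 = 1.934 mol
mass = 1.934 × 208.23 = 402.7 g

403 g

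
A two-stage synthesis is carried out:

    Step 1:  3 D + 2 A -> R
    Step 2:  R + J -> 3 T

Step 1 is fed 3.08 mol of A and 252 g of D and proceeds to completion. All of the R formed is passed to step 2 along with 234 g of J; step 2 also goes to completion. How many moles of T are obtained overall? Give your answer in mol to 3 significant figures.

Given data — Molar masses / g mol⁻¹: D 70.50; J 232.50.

3.02 mol

Step 1:
n(A) = 3.080 mol
n(D) = 252.0 / 70.50 = 3.574 mol
n/ν for A = 3.080/2 = 1.540
n/ν for D = 3.574/3 = 1.191
Smallest n/ν is D → limiting reagent.
n(R) produced = (1/3) × 3.574 = 1.191 mol
Step 2:
n(R) available = 1.191 mol
n(J) = 234.0 / 232.50 = 1.006 mol
n/ν for R = 1.191/1 = 1.191
n/ν for J = 1.006/1 = 1.006
Smallest n/ν is J → limiting reagent.
n(T) = (3/1) × 1.006 = 3.018 mol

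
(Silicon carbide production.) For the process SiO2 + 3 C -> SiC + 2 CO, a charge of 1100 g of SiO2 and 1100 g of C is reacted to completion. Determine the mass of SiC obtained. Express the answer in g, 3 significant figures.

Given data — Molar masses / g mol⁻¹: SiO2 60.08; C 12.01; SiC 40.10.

734 g

n(SiO2) = 1100 / 60.08 = 18.31 mol
n(C) = 1100 / 12.01 = 91.59 mol
n/ν → SiO2: 18.31, C: 30.53; SiO2 is limiting.
n(SiC) = (1/1) × 18.31 = 18.31 mol
mass = 18.31 × 40.10 = 734.2 g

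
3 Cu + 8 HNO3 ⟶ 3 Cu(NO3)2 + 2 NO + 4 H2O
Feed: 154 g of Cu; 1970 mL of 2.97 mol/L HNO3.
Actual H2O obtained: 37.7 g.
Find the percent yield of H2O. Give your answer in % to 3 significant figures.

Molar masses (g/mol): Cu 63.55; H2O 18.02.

n(Cu) = 154.0 / 63.55 = 2.423 mol
n(HNO3) = 2.97 × 1970/1000 = 5.851 mol
n/ν for Cu = 2.423/3 = 0.8077
n/ν for HNO3 = 5.851/8 = 0.7314
Smallest n/ν is HNO3 → limiting reagent.
theoretical n(H2O) = (4/8) × 5.851 = 2.926 mol → 52.73 g
% yield = 37.7 / 52.73 × 100 = 71.50 %

71.5 %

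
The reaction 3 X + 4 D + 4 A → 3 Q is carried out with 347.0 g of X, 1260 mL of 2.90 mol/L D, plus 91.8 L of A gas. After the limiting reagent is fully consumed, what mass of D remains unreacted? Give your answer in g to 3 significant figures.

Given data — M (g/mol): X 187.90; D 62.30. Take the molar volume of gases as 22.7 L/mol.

74.2 g

n(X) = 347.0 / 187.90 = 1.847 mol
n(D) = 2.90 × 1260/1000 = 3.654 mol
n(A) = 91.80 / 22.7 = 4.044 mol
n/ν → X: 0.6157, D: 0.9135, A: 1.011; X is limiting.
D consumed = (4/3) × 1.847 = 2.463 mol
D remaining = 3.654 − 2.463 = 1.191 mol
mass = 1.191 × 62.30 = 74.20 g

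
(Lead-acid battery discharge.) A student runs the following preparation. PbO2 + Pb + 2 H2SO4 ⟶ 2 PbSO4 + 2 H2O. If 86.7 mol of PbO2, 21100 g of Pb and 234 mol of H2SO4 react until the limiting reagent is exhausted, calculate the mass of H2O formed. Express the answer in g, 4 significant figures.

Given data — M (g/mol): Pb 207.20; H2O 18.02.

3125 g

n(PbO2) = 86.70 mol
n(Pb) = 21100 / 207.20 = 101.8 mol
n(H2SO4) = 234.0 mol
n/ν for PbO2 = 86.70/1 = 86.70
n/ν for Pb = 101.8/1 = 101.8
n/ν for H2SO4 = 234.0/2 = 117.0
Smallest n/ν is PbO2 → limiting reagent.
n(H2O) = (2/1) × 86.70 = 173.4 mol
mass = 173.4 × 18.02 = 3125 g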